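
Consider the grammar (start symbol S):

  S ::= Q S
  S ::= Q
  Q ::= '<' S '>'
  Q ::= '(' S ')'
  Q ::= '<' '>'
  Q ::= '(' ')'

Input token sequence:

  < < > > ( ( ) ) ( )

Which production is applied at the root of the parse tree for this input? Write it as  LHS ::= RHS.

S ::= Q S

[S [Q < [S [Q < >]] >] [S [Q ( [S [Q ( )]] )] [S [Q ( )]]]]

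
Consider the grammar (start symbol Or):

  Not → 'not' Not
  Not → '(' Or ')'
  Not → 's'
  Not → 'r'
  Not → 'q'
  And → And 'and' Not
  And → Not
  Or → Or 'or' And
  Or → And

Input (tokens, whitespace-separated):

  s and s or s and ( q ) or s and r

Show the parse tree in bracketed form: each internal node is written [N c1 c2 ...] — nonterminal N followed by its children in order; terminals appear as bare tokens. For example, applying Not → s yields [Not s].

[Or [Or [Or [And [And [Not s]] and [Not s]]] or [And [And [Not s]] and [Not ( [Or [And [Not q]]] )]]] or [And [And [Not s]] and [Not r]]]

Or
Or or And
Or or And or And
And or And or And
And and Not or And or And
Not and Not or And or And
s and Not or And or And
s and s or And or And
s and s or And and Not or And
s and s or Not and Not or And
s and s or s and Not or And
s and s or s and ( Or ) or And
s and s or s and ( And ) or And
s and s or s and ( Not ) or And
s and s or s and ( q ) or And
s and s or s and ( q ) or And and Not
s and s or s and ( q ) or Not and Not
s and s or s and ( q ) or s and Not
s and s or s and ( q ) or s and r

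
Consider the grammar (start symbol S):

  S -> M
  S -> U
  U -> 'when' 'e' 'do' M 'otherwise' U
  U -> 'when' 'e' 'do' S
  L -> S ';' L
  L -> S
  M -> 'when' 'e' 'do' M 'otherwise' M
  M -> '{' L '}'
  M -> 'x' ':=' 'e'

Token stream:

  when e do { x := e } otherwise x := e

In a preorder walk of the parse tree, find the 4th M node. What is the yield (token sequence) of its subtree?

[S [M when e do [M { [L [S [M x := e]]] }] otherwise [M x := e]]]

x := e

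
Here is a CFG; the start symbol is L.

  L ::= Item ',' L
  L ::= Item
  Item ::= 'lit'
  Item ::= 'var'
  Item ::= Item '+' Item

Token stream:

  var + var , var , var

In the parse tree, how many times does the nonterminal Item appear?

[L [Item [Item var] + [Item var]] , [L [Item var] , [L [Item var]]]]

5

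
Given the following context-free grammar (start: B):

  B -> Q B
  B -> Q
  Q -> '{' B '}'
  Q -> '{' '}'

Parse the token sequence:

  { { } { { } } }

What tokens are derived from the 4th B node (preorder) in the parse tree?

{ }

[B [Q { [B [Q { }] [B [Q { [B [Q { }]] }]]] }]]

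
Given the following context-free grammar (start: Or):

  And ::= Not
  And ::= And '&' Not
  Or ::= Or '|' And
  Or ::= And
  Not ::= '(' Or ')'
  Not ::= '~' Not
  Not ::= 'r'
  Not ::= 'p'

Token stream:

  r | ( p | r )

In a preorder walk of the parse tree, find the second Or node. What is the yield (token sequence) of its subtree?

[Or [Or [And [Not r]]] | [And [Not ( [Or [Or [And [Not p]]] | [And [Not r]]] )]]]

r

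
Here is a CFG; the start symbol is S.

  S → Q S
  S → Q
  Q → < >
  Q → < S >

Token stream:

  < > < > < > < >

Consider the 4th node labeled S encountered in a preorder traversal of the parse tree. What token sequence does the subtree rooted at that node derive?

[S [Q < >] [S [Q < >] [S [Q < >] [S [Q < >]]]]]

< >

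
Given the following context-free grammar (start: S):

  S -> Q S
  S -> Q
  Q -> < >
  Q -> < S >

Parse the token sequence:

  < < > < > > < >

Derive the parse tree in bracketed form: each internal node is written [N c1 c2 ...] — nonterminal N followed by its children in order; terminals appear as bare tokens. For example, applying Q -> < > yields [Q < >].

S
Q S
< S > S
< Q S > S
< < > S > S
< < > Q > S
< < > < > > S
< < > < > > Q
< < > < > > < >

[S [Q < [S [Q < >] [S [Q < >]]] >] [S [Q < >]]]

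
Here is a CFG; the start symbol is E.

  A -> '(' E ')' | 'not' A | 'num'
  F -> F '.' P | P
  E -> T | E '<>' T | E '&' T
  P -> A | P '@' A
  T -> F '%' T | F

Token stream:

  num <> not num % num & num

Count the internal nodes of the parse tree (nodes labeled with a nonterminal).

20

[E [E [E [T [F [P [A num]]]]] <> [T [F [P [A not [A num]]]] % [T [F [P [A num]]]]]] & [T [F [P [A num]]]]]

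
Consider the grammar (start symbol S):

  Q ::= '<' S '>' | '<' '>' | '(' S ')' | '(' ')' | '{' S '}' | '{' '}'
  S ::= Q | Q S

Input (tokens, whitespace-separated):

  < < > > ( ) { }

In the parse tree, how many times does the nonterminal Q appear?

4

[S [Q < [S [Q < >]] >] [S [Q ( )] [S [Q { }]]]]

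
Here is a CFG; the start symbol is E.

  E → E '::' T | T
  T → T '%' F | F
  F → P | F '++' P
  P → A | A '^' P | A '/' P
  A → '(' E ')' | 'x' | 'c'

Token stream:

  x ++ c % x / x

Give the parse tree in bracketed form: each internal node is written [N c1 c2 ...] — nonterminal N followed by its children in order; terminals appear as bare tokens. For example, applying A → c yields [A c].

E
T
T % F
F % F
F ++ P % F
P ++ P % F
A ++ P % F
x ++ P % F
x ++ A % F
x ++ c % F
x ++ c % P
x ++ c % A / P
x ++ c % x / P
x ++ c % x / A
x ++ c % x / x

[E [T [T [F [F [P [A x]]] ++ [P [A c]]]] % [F [P [A x] / [P [A x]]]]]]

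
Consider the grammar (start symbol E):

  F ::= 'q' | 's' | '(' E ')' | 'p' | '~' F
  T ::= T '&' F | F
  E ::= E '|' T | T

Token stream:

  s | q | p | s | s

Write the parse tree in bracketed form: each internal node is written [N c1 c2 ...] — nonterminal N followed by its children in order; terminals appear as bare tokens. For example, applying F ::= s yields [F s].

[E [E [E [E [E [T [F s]]] | [T [F q]]] | [T [F p]]] | [T [F s]]] | [T [F s]]]

E
E | T
E | T | T
E | T | T | T
E | T | T | T | T
T | T | T | T | T
F | T | T | T | T
s | T | T | T | T
s | F | T | T | T
s | q | T | T | T
s | q | F | T | T
s | q | p | T | T
s | q | p | F | T
s | q | p | s | T
s | q | p | s | F
s | q | p | s | s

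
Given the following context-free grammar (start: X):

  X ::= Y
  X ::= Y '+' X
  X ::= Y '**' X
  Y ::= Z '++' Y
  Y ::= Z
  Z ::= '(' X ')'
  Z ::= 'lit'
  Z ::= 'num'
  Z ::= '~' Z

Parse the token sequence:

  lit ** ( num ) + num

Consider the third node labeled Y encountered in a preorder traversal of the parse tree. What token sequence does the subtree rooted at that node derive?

[X [Y [Z lit]] ** [X [Y [Z ( [X [Y [Z num]]] )]] + [X [Y [Z num]]]]]

num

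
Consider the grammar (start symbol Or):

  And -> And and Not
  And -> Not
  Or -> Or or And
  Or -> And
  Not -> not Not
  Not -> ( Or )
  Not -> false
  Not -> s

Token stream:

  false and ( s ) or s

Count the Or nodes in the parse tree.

3

[Or [Or [And [And [Not false]] and [Not ( [Or [And [Not s]]] )]]] or [And [Not s]]]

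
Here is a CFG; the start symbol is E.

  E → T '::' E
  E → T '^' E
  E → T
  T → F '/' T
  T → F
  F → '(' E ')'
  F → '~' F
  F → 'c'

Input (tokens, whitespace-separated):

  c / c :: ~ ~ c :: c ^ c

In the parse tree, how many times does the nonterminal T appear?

5

[E [T [F c] / [T [F c]]] :: [E [T [F ~ [F ~ [F c]]]] :: [E [T [F c]] ^ [E [T [F c]]]]]]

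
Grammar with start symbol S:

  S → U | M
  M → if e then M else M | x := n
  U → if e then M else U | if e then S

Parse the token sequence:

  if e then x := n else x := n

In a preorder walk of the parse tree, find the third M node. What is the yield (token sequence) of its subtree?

x := n

[S [M if e then [M x := n] else [M x := n]]]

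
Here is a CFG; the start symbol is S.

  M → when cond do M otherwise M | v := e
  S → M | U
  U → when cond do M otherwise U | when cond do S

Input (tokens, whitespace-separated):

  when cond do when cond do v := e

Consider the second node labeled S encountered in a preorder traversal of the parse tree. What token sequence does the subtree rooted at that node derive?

[S [U when cond do [S [U when cond do [S [M v := e]]]]]]

when cond do v := e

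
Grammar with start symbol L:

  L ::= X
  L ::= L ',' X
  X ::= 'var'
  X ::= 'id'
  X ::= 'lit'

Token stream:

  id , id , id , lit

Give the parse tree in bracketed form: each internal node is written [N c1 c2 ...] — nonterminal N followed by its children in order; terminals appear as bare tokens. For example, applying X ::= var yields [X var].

[L [L [L [L [X id]] , [X id]] , [X id]] , [X lit]]

L
L , X
L , X , X
L , X , X , X
X , X , X , X
id , X , X , X
id , id , X , X
id , id , id , X
id , id , id , lit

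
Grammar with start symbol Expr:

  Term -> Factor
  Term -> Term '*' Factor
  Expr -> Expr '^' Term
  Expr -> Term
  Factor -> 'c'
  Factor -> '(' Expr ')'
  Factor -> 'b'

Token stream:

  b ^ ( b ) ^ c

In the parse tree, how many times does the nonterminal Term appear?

[Expr [Expr [Expr [Term [Factor b]]] ^ [Term [Factor ( [Expr [Term [Factor b]]] )]]] ^ [Term [Factor c]]]

4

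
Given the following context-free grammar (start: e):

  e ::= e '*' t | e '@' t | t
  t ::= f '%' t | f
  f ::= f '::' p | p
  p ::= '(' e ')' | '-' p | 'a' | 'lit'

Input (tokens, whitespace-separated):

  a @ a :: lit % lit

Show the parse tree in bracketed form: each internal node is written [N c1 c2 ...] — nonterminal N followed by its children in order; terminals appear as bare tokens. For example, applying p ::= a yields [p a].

e
e @ t
t @ t
f @ t
p @ t
a @ t
a @ f % t
a @ f :: p % t
a @ p :: p % t
a @ a :: p % t
a @ a :: lit % t
a @ a :: lit % f
a @ a :: lit % p
a @ a :: lit % lit

[e [e [t [f [p a]]]] @ [t [f [f [p a]] :: [p lit]] % [t [f [p lit]]]]]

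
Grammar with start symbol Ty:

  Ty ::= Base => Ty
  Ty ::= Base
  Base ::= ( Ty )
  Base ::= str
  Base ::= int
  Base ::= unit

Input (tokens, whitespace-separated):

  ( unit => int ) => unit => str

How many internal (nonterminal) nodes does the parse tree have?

[Ty [Base ( [Ty [Base unit] => [Ty [Base int]]] )] => [Ty [Base unit] => [Ty [Base str]]]]

10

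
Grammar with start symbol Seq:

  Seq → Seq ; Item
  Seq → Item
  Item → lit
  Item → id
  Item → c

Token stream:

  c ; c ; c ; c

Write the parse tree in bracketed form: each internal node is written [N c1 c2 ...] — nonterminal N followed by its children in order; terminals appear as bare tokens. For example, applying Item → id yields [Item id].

Seq
Seq ; Item
Seq ; Item ; Item
Seq ; Item ; Item ; Item
Item ; Item ; Item ; Item
c ; Item ; Item ; Item
c ; c ; Item ; Item
c ; c ; c ; Item
c ; c ; c ; c

[Seq [Seq [Seq [Seq [Item c]] ; [Item c]] ; [Item c]] ; [Item c]]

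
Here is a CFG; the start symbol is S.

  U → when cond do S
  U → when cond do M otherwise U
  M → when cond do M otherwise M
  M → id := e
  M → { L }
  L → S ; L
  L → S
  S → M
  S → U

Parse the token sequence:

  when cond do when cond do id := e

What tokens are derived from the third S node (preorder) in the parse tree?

[S [U when cond do [S [U when cond do [S [M id := e]]]]]]

id := e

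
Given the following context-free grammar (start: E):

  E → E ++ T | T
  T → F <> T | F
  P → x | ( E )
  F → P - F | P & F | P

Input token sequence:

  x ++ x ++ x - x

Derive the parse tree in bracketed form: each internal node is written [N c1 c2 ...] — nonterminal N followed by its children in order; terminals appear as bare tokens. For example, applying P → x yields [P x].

E
E ++ T
E ++ T ++ T
T ++ T ++ T
F ++ T ++ T
P ++ T ++ T
x ++ T ++ T
x ++ F ++ T
x ++ P ++ T
x ++ x ++ T
x ++ x ++ F
x ++ x ++ P - F
x ++ x ++ x - F
x ++ x ++ x - P
x ++ x ++ x - x

[E [E [E [T [F [P x]]]] ++ [T [F [P x]]]] ++ [T [F [P x] - [F [P x]]]]]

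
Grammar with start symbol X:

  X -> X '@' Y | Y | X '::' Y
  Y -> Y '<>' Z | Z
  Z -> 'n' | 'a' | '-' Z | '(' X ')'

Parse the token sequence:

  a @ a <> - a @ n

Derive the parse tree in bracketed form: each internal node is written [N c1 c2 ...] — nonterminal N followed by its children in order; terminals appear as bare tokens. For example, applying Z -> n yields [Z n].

X
X @ Y
X @ Y @ Y
Y @ Y @ Y
Z @ Y @ Y
a @ Y @ Y
a @ Y <> Z @ Y
a @ Z <> Z @ Y
a @ a <> Z @ Y
a @ a <> - Z @ Y
a @ a <> - a @ Y
a @ a <> - a @ Z
a @ a <> - a @ n

[X [X [X [Y [Z a]]] @ [Y [Y [Z a]] <> [Z - [Z a]]]] @ [Y [Z n]]]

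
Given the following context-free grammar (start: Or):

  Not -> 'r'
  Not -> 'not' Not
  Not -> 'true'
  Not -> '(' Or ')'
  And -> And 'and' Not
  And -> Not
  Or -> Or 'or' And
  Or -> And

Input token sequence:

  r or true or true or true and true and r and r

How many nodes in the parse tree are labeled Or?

4

[Or [Or [Or [Or [And [Not r]]] or [And [Not true]]] or [And [Not true]]] or [And [And [And [And [Not true]] and [Not true]] and [Not r]] and [Not r]]]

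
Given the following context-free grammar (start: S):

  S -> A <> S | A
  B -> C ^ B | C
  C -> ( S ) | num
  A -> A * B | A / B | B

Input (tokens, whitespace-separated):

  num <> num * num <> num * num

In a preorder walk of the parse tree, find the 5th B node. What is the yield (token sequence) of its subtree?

num

[S [A [B [C num]]] <> [S [A [A [B [C num]]] * [B [C num]]] <> [S [A [A [B [C num]]] * [B [C num]]]]]]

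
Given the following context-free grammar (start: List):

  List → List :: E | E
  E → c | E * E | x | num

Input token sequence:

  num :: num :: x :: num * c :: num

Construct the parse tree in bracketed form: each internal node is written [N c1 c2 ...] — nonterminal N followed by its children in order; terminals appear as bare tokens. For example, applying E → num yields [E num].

List
List :: E
List :: E :: E
List :: E :: E :: E
List :: E :: E :: E :: E
E :: E :: E :: E :: E
num :: E :: E :: E :: E
num :: num :: E :: E :: E
num :: num :: x :: E :: E
num :: num :: x :: E * E :: E
num :: num :: x :: num * E :: E
num :: num :: x :: num * c :: E
num :: num :: x :: num * c :: num

[List [List [List [List [List [E num]] :: [E num]] :: [E x]] :: [E [E num] * [E c]]] :: [E num]]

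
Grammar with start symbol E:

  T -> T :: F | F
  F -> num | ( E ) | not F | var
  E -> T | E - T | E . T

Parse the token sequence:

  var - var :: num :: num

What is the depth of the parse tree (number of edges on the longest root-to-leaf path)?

[E [E [T [F var]]] - [T [T [T [F var]] :: [F num]] :: [F num]]]

5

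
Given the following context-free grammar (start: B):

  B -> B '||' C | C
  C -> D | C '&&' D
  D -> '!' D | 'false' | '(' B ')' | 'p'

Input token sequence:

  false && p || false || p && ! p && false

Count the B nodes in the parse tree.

[B [B [B [C [C [D false]] && [D p]]] || [C [D false]]] || [C [C [C [D p]] && [D ! [D p]]] && [D false]]]

3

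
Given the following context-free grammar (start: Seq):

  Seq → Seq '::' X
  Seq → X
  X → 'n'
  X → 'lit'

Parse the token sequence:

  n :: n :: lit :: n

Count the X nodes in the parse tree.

4

[Seq [Seq [Seq [Seq [X n]] :: [X n]] :: [X lit]] :: [X n]]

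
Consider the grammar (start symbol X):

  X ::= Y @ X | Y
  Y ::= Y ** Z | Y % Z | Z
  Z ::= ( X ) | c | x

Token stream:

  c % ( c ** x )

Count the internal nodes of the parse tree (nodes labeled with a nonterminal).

10

[X [Y [Y [Z c]] % [Z ( [X [Y [Y [Z c]] ** [Z x]]] )]]]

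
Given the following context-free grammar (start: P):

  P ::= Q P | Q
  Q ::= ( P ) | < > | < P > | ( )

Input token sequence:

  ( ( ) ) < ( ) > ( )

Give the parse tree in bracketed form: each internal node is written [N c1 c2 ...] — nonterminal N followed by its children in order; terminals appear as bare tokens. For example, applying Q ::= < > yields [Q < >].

[P [Q ( [P [Q ( )]] )] [P [Q < [P [Q ( )]] >] [P [Q ( )]]]]

P
Q P
( P ) P
( Q ) P
( ( ) ) P
( ( ) ) Q P
( ( ) ) < P > P
( ( ) ) < Q > P
( ( ) ) < ( ) > P
( ( ) ) < ( ) > Q
( ( ) ) < ( ) > ( )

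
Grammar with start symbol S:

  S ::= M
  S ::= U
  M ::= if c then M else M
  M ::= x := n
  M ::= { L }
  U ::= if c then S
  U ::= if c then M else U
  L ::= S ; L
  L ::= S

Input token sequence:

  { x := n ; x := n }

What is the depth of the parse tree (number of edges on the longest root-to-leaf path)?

[S [M { [L [S [M x := n]] ; [L [S [M x := n]]]] }]]

6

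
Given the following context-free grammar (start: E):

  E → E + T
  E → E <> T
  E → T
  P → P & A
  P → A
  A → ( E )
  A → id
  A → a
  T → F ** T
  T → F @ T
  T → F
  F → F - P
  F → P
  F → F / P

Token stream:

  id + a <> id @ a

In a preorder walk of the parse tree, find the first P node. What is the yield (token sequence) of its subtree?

[E [E [E [T [F [P [A id]]]]] + [T [F [P [A a]]]]] <> [T [F [P [A id]]] @ [T [F [P [A a]]]]]]

id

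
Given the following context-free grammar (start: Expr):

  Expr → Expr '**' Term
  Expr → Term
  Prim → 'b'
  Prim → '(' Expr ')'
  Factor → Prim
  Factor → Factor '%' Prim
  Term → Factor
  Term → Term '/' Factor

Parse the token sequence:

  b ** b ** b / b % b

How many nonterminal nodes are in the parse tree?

[Expr [Expr [Expr [Term [Factor [Prim b]]]] ** [Term [Factor [Prim b]]]] ** [Term [Term [Factor [Prim b]]] / [Factor [Factor [Prim b]] % [Prim b]]]]

17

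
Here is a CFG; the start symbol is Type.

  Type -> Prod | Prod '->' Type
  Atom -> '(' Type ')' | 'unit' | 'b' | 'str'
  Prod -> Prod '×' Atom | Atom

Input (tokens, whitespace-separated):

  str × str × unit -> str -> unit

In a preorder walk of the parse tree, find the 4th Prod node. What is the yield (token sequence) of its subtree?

str

[Type [Prod [Prod [Prod [Atom str]] × [Atom str]] × [Atom unit]] -> [Type [Prod [Atom str]] -> [Type [Prod [Atom unit]]]]]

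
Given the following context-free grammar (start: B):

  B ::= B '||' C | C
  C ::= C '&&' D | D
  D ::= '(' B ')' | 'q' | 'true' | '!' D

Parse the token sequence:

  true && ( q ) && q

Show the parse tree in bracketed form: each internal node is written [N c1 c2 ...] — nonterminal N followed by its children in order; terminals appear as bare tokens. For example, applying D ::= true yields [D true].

B
C
C && D
C && D && D
D && D && D
true && D && D
true && ( B ) && D
true && ( C ) && D
true && ( D ) && D
true && ( q ) && D
true && ( q ) && q

[B [C [C [C [D true]] && [D ( [B [C [D q]]] )]] && [D q]]]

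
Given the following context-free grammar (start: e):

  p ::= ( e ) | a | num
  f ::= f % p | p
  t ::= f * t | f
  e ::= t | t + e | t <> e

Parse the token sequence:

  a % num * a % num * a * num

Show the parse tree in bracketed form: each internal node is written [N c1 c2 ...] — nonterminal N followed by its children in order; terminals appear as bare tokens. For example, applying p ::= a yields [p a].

e
t
f * t
f % p * t
p % p * t
a % p * t
a % num * t
a % num * f * t
a % num * f % p * t
a % num * p % p * t
a % num * a % p * t
a % num * a % num * t
a % num * a % num * f * t
a % num * a % num * p * t
a % num * a % num * a * t
a % num * a % num * a * f
a % num * a % num * a * p
a % num * a % num * a * num

[e [t [f [f [p a]] % [p num]] * [t [f [f [p a]] % [p num]] * [t [f [p a]] * [t [f [p num]]]]]]]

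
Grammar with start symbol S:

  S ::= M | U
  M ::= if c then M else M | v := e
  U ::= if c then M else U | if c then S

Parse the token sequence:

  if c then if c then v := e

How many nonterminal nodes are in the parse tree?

6

[S [U if c then [S [U if c then [S [M v := e]]]]]]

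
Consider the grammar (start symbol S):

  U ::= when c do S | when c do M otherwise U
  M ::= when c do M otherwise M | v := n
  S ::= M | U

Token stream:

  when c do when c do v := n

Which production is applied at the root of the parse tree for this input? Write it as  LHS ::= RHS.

[S [U when c do [S [U when c do [S [M v := n]]]]]]

S ::= U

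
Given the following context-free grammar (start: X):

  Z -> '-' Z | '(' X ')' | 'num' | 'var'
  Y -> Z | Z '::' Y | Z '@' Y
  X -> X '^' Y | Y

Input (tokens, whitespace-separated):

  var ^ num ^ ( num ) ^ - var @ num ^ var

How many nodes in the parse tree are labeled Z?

8

[X [X [X [X [X [Y [Z var]]] ^ [Y [Z num]]] ^ [Y [Z ( [X [Y [Z num]]] )]]] ^ [Y [Z - [Z var]] @ [Y [Z num]]]] ^ [Y [Z var]]]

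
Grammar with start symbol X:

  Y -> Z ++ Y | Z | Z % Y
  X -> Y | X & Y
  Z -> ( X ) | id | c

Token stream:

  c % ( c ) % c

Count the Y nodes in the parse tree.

4

[X [Y [Z c] % [Y [Z ( [X [Y [Z c]]] )] % [Y [Z c]]]]]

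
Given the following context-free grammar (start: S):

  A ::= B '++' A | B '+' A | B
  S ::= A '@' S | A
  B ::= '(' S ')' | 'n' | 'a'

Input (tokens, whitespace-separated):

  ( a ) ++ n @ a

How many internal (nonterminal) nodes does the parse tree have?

[S [A [B ( [S [A [B a]]] )] ++ [A [B n]]] @ [S [A [B a]]]]

11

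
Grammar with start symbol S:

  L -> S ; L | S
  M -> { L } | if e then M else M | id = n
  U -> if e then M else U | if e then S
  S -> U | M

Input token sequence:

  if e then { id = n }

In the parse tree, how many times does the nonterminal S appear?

3

[S [U if e then [S [M { [L [S [M id = n]]] }]]]]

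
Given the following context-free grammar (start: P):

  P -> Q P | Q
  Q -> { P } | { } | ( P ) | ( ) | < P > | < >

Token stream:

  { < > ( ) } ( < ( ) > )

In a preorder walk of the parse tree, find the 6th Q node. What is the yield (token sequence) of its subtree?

[P [Q { [P [Q < >] [P [Q ( )]]] }] [P [Q ( [P [Q < [P [Q ( )]] >]] )]]]

( )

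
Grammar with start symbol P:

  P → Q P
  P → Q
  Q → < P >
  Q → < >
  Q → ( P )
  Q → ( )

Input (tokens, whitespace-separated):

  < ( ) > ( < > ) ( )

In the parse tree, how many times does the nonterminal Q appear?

5

[P [Q < [P [Q ( )]] >] [P [Q ( [P [Q < >]] )] [P [Q ( )]]]]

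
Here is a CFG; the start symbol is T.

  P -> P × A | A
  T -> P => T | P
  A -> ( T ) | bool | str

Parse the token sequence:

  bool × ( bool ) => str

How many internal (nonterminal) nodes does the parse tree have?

[T [P [P [A bool]] × [A ( [T [P [A bool]]] )]] => [T [P [A str]]]]

11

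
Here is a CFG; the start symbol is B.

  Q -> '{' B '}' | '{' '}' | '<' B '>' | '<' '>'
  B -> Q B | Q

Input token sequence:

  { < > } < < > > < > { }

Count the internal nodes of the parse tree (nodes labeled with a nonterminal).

[B [Q { [B [Q < >]] }] [B [Q < [B [Q < >]] >] [B [Q < >] [B [Q { }]]]]]

12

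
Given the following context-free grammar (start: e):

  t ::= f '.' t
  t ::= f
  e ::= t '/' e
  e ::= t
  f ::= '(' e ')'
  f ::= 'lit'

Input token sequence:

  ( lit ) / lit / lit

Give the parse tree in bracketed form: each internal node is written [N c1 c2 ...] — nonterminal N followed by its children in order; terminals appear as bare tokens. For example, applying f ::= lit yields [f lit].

[e [t [f ( [e [t [f lit]]] )]] / [e [t [f lit]] / [e [t [f lit]]]]]

e
t / e
f / e
( e ) / e
( t ) / e
( f ) / e
( lit ) / e
( lit ) / t / e
( lit ) / f / e
( lit ) / lit / e
( lit ) / lit / t
( lit ) / lit / f
( lit ) / lit / lit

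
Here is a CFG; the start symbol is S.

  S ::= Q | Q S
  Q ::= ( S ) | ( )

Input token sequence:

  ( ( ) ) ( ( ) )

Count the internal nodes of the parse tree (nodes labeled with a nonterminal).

8

[S [Q ( [S [Q ( )]] )] [S [Q ( [S [Q ( )]] )]]]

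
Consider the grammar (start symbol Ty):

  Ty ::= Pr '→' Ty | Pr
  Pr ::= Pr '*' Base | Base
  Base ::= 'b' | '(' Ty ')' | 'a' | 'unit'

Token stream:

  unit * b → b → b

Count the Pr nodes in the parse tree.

[Ty [Pr [Pr [Base unit]] * [Base b]] → [Ty [Pr [Base b]] → [Ty [Pr [Base b]]]]]

4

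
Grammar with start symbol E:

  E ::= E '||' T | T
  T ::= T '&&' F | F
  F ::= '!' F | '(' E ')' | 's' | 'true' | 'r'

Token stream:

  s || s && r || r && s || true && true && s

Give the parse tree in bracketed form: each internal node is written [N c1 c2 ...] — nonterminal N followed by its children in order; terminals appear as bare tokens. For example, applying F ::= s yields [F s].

[E [E [E [E [T [F s]]] || [T [T [F s]] && [F r]]] || [T [T [F r]] && [F s]]] || [T [T [T [F true]] && [F true]] && [F s]]]

E
E || T
E || T || T
E || T || T || T
T || T || T || T
F || T || T || T
s || T || T || T
s || T && F || T || T
s || F && F || T || T
s || s && F || T || T
s || s && r || T || T
s || s && r || T && F || T
s || s && r || F && F || T
s || s && r || r && F || T
s || s && r || r && s || T
s || s && r || r && s || T && F
s || s && r || r && s || T && F && F
s || s && r || r && s || F && F && F
s || s && r || r && s || true && F && F
s || s && r || r && s || true && true && F
s || s && r || r && s || true && true && s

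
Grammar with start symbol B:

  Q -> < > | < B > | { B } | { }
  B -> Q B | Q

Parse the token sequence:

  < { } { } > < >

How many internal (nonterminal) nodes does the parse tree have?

[B [Q < [B [Q { }] [B [Q { }]]] >] [B [Q < >]]]

8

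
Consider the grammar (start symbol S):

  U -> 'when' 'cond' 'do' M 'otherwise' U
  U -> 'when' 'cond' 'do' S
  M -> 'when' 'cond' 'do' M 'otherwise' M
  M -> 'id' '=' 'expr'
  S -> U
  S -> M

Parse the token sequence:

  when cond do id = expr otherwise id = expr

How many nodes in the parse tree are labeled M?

[S [M when cond do [M id = expr] otherwise [M id = expr]]]

3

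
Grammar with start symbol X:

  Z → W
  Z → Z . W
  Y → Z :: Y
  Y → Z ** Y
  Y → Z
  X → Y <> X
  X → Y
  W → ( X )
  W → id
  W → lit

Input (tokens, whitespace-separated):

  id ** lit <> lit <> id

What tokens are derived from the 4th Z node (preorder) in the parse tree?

id

[X [Y [Z [W id]] ** [Y [Z [W lit]]]] <> [X [Y [Z [W lit]]] <> [X [Y [Z [W id]]]]]]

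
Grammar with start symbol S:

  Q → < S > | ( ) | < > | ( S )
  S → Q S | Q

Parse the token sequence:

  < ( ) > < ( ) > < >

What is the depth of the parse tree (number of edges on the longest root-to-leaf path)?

[S [Q < [S [Q ( )]] >] [S [Q < [S [Q ( )]] >] [S [Q < >]]]]

5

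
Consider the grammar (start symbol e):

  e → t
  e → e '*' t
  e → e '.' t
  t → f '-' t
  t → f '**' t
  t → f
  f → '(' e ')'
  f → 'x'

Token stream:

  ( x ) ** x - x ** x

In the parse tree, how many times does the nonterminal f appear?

[e [t [f ( [e [t [f x]]] )] ** [t [f x] - [t [f x] ** [t [f x]]]]]]

5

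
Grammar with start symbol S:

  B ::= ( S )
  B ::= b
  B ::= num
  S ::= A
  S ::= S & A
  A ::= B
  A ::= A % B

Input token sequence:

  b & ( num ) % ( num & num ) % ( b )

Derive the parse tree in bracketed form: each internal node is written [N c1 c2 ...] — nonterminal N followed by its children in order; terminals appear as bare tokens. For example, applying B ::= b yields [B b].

S
S & A
A & A
B & A
b & A
b & A % B
b & A % B % B
b & B % B % B
b & ( S ) % B % B
b & ( A ) % B % B
b & ( B ) % B % B
b & ( num ) % B % B
b & ( num ) % ( S ) % B
b & ( num ) % ( S & A ) % B
b & ( num ) % ( A & A ) % B
b & ( num ) % ( B & A ) % B
b & ( num ) % ( num & A ) % B
b & ( num ) % ( num & B ) % B
b & ( num ) % ( num & num ) % B
b & ( num ) % ( num & num ) % ( S )
b & ( num ) % ( num & num ) % ( A )
b & ( num ) % ( num & num ) % ( B )
b & ( num ) % ( num & num ) % ( b )

[S [S [A [B b]]] & [A [A [A [B ( [S [A [B num]]] )]] % [B ( [S [S [A [B num]]] & [A [B num]]] )]] % [B ( [S [A [B b]]] )]]]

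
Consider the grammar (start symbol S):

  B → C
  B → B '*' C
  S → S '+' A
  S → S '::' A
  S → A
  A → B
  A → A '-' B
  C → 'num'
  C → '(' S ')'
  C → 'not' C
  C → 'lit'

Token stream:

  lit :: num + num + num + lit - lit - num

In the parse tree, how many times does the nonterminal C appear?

[S [S [S [S [S [A [B [C lit]]]] :: [A [B [C num]]]] + [A [B [C num]]]] + [A [B [C num]]]] + [A [A [A [B [C lit]]] - [B [C lit]]] - [B [C num]]]]

7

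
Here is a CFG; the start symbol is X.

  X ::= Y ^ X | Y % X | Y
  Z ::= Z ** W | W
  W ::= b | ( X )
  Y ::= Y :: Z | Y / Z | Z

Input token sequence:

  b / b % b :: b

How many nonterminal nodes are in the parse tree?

[X [Y [Y [Z [W b]]] / [Z [W b]]] % [X [Y [Y [Z [W b]]] :: [Z [W b]]]]]

14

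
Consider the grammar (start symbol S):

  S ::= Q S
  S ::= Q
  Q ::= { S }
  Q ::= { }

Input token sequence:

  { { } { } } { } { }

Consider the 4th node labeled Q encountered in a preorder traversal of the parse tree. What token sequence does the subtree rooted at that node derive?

{ }

[S [Q { [S [Q { }] [S [Q { }]]] }] [S [Q { }] [S [Q { }]]]]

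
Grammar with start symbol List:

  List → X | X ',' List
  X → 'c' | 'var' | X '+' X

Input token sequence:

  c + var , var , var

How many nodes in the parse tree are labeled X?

5

[List [X [X c] + [X var]] , [List [X var] , [List [X var]]]]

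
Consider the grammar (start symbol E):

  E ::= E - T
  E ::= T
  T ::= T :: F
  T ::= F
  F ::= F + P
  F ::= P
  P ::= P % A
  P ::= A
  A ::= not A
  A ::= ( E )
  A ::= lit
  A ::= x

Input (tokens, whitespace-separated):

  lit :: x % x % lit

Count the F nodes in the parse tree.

[E [T [T [F [P [A lit]]]] :: [F [P [P [P [A x]] % [A x]] % [A lit]]]]]

2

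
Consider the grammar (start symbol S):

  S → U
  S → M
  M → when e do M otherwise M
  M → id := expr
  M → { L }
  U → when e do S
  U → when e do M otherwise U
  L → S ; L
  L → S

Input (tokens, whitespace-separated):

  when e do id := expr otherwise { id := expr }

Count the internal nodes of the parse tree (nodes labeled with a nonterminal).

[S [M when e do [M id := expr] otherwise [M { [L [S [M id := expr]]] }]]]

7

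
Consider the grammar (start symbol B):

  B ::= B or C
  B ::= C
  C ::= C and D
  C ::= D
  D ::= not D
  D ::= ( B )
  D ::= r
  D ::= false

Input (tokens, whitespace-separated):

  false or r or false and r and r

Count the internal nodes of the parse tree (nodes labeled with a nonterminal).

[B [B [B [C [D false]]] or [C [D r]]] or [C [C [C [D false]] and [D r]] and [D r]]]

13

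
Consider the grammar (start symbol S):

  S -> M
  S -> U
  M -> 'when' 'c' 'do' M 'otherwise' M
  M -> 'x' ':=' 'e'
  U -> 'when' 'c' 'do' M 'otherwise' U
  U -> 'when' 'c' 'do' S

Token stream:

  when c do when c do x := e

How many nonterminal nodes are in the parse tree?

[S [U when c do [S [U when c do [S [M x := e]]]]]]

6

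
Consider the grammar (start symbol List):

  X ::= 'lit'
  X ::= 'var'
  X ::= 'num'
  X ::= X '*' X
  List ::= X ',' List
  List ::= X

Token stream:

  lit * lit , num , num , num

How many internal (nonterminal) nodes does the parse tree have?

[List [X [X lit] * [X lit]] , [List [X num] , [List [X num] , [List [X num]]]]]

10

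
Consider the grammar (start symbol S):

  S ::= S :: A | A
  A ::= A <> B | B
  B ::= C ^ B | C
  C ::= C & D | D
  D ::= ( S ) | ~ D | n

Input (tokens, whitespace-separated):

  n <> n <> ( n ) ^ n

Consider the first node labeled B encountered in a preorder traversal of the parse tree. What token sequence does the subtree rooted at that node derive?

[S [A [A [A [B [C [D n]]]] <> [B [C [D n]]]] <> [B [C [D ( [S [A [B [C [D n]]]]] )]] ^ [B [C [D n]]]]]]

n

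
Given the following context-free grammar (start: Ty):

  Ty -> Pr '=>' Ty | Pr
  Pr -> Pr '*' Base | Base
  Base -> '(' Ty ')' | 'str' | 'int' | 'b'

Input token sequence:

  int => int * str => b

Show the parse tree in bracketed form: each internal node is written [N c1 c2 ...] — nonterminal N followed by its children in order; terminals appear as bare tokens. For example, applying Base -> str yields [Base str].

[Ty [Pr [Base int]] => [Ty [Pr [Pr [Base int]] * [Base str]] => [Ty [Pr [Base b]]]]]

Ty
Pr => Ty
Base => Ty
int => Ty
int => Pr => Ty
int => Pr * Base => Ty
int => Base * Base => Ty
int => int * Base => Ty
int => int * str => Ty
int => int * str => Pr
int => int * str => Base
int => int * str => b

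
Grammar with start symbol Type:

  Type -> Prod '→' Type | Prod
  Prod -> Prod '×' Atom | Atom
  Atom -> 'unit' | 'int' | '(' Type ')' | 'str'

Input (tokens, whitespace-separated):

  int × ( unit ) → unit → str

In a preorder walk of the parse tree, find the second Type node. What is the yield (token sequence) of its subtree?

[Type [Prod [Prod [Atom int]] × [Atom ( [Type [Prod [Atom unit]]] )]] → [Type [Prod [Atom unit]] → [Type [Prod [Atom str]]]]]

unit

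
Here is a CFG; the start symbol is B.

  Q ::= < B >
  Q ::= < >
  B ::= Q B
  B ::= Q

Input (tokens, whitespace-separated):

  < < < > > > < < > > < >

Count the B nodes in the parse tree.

[B [Q < [B [Q < [B [Q < >]] >]] >] [B [Q < [B [Q < >]] >] [B [Q < >]]]]

6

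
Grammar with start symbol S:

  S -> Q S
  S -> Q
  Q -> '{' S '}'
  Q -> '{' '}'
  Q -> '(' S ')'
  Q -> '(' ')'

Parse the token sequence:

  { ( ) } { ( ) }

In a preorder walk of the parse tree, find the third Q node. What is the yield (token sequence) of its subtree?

[S [Q { [S [Q ( )]] }] [S [Q { [S [Q ( )]] }]]]

{ ( ) }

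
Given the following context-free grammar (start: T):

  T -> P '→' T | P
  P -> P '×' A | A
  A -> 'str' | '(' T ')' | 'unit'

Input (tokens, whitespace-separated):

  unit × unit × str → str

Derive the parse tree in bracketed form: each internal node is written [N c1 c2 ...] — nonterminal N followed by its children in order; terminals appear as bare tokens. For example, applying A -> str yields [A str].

T
P → T
P × A → T
P × A × A → T
A × A × A → T
unit × A × A → T
unit × unit × A → T
unit × unit × str → T
unit × unit × str → P
unit × unit × str → A
unit × unit × str → str

[T [P [P [P [A unit]] × [A unit]] × [A str]] → [T [P [A str]]]]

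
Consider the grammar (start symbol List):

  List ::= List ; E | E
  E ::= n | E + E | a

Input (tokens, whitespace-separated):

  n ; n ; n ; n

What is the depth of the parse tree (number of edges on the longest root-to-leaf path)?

5

[List [List [List [List [E n]] ; [E n]] ; [E n]] ; [E n]]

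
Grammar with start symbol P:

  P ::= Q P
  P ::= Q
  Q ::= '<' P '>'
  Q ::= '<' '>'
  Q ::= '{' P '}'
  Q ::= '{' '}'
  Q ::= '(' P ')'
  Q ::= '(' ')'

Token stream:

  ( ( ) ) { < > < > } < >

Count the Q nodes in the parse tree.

[P [Q ( [P [Q ( )]] )] [P [Q { [P [Q < >] [P [Q < >]]] }] [P [Q < >]]]]

6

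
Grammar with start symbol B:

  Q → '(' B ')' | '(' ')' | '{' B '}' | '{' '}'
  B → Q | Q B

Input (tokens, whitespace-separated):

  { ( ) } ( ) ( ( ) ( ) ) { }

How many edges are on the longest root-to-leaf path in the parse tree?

[B [Q { [B [Q ( )]] }] [B [Q ( )] [B [Q ( [B [Q ( )] [B [Q ( )]]] )] [B [Q { }]]]]]

7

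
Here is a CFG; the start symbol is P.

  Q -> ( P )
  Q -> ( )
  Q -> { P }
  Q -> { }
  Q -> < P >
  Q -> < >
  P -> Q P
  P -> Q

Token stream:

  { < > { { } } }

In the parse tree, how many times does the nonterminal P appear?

[P [Q { [P [Q < >] [P [Q { [P [Q { }]] }]]] }]]

4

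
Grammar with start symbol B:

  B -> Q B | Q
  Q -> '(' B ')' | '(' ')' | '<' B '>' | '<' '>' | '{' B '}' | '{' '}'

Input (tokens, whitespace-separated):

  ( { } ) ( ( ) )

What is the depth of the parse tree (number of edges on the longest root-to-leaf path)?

[B [Q ( [B [Q { }]] )] [B [Q ( [B [Q ( )]] )]]]

5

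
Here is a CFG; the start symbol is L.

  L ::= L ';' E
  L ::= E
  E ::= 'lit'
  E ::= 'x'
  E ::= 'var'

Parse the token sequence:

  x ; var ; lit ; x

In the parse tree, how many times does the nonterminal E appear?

[L [L [L [L [E x]] ; [E var]] ; [E lit]] ; [E x]]

4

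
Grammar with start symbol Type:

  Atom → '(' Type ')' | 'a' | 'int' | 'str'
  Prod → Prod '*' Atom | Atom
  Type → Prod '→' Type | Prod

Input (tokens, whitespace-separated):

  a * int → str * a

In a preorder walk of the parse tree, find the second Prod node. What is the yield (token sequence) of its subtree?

[Type [Prod [Prod [Atom a]] * [Atom int]] → [Type [Prod [Prod [Atom str]] * [Atom a]]]]

a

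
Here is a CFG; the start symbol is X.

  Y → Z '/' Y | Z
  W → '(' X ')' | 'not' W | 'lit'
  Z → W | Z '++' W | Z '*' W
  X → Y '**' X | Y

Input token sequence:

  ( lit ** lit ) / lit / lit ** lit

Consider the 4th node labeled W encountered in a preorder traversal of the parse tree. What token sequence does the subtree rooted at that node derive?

[X [Y [Z [W ( [X [Y [Z [W lit]]] ** [X [Y [Z [W lit]]]]] )]] / [Y [Z [W lit]] / [Y [Z [W lit]]]]] ** [X [Y [Z [W lit]]]]]

lit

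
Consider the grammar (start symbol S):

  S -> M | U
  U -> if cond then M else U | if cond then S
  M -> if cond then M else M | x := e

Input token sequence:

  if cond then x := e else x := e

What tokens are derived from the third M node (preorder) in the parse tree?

[S [M if cond then [M x := e] else [M x := e]]]

x := e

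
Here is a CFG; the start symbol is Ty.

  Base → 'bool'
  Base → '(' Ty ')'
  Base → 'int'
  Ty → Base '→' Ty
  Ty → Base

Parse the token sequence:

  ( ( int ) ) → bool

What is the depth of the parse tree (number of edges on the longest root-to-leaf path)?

6

[Ty [Base ( [Ty [Base ( [Ty [Base int]] )]] )] → [Ty [Base bool]]]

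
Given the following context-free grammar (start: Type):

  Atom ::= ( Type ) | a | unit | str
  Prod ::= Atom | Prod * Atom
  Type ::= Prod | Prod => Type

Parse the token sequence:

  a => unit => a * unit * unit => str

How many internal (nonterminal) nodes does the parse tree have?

[Type [Prod [Atom a]] => [Type [Prod [Atom unit]] => [Type [Prod [Prod [Prod [Atom a]] * [Atom unit]] * [Atom unit]] => [Type [Prod [Atom str]]]]]]

16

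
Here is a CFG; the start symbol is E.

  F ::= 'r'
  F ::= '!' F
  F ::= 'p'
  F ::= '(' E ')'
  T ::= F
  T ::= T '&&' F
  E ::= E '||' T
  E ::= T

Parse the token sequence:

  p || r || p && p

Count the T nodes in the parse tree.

4

[E [E [E [T [F p]]] || [T [F r]]] || [T [T [F p]] && [F p]]]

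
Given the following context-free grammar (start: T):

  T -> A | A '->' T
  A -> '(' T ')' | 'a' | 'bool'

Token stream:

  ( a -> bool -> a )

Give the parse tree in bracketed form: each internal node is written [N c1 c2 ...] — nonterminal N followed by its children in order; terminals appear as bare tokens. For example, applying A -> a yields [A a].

[T [A ( [T [A a] -> [T [A bool] -> [T [A a]]]] )]]

T
A
( T )
( A -> T )
( a -> T )
( a -> A -> T )
( a -> bool -> T )
( a -> bool -> A )
( a -> bool -> a )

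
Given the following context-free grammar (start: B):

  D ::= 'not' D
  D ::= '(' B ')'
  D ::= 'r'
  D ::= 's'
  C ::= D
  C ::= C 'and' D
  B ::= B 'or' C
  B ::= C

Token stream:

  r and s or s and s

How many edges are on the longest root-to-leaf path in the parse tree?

5

[B [B [C [C [D r]] and [D s]]] or [C [C [D s]] and [D s]]]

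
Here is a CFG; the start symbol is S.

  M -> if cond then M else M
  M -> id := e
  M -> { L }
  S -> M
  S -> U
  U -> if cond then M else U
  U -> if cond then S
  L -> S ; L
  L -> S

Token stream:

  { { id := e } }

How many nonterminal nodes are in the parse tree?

8

[S [M { [L [S [M { [L [S [M id := e]]] }]]] }]]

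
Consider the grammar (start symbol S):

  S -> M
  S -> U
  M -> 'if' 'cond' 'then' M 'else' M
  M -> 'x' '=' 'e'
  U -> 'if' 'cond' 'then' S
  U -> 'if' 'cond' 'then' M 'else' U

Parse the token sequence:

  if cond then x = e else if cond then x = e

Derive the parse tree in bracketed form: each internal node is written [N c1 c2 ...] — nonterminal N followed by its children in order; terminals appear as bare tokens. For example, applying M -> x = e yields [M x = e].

[S [U if cond then [M x = e] else [U if cond then [S [M x = e]]]]]

S
U
if cond then M else U
if cond then x = e else U
if cond then x = e else if cond then S
if cond then x = e else if cond then M
if cond then x = e else if cond then x = e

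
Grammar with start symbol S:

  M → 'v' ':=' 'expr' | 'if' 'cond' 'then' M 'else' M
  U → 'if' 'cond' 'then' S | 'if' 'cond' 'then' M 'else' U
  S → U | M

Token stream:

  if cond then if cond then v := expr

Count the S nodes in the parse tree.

3

[S [U if cond then [S [U if cond then [S [M v := expr]]]]]]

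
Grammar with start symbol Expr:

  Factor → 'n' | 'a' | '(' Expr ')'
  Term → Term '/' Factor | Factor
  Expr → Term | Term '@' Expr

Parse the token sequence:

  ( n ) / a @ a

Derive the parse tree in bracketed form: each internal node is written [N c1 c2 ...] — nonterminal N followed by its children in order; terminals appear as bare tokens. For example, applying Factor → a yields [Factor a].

[Expr [Term [Term [Factor ( [Expr [Term [Factor n]]] )]] / [Factor a]] @ [Expr [Term [Factor a]]]]

Expr
Term @ Expr
Term / Factor @ Expr
Factor / Factor @ Expr
( Expr ) / Factor @ Expr
( Term ) / Factor @ Expr
( Factor ) / Factor @ Expr
( n ) / Factor @ Expr
( n ) / a @ Expr
( n ) / a @ Term
( n ) / a @ Factor
( n ) / a @ a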